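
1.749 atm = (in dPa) 1.772e+06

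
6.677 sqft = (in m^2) 0.6203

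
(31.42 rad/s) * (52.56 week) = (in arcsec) 2.06e+14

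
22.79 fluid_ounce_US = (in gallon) 0.178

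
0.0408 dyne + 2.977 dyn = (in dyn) 3.018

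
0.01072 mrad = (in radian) 1.072e-05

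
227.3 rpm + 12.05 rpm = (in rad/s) 25.06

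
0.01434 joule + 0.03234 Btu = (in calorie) 8.158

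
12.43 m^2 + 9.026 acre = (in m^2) 3.654e+04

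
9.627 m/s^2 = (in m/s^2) 9.627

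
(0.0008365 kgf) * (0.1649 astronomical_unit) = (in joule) 2.024e+08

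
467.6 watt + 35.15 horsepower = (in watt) 2.668e+04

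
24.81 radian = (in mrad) 2.481e+04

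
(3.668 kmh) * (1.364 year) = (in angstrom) 4.383e+17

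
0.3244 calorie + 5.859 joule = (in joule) 7.216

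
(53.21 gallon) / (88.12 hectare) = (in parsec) 7.408e-24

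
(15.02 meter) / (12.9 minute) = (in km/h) 0.06986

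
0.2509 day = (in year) 0.0006874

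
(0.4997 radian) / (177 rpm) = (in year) 8.549e-10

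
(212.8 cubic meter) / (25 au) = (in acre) 1.406e-14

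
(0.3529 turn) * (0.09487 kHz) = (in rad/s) 210.4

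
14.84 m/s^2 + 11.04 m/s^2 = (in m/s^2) 25.88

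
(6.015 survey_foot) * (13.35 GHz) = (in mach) 7.188e+07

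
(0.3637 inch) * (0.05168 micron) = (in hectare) 4.774e-14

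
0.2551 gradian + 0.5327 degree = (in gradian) 0.847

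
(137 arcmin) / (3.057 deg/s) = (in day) 8.645e-06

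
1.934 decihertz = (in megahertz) 1.934e-07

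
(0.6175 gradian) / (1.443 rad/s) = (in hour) 1.867e-06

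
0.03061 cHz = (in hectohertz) 3.061e-06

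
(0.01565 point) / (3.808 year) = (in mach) 1.35e-16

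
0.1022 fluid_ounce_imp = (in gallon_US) 0.0007671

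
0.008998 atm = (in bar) 0.009117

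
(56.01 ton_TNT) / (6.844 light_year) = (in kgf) 3.691e-07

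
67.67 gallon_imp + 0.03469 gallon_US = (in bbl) 1.936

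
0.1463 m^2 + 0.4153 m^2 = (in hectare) 5.616e-05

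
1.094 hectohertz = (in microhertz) 1.094e+08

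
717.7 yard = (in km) 0.6563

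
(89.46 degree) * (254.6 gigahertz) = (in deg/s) 2.278e+13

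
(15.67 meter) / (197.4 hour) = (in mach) 6.476e-08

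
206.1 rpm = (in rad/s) 21.58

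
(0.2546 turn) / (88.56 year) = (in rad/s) 5.728e-10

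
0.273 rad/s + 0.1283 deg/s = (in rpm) 2.628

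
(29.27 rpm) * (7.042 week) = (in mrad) 1.305e+10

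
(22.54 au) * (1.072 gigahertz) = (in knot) 7.026e+21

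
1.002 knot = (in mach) 0.001514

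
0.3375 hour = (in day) 0.01406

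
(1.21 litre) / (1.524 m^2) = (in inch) 0.03126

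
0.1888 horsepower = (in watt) 140.8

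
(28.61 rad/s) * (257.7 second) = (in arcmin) 2.535e+07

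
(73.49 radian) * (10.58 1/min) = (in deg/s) 742.5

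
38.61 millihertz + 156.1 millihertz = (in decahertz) 0.01947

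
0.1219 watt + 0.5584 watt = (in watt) 0.6803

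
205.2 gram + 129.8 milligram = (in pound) 0.4527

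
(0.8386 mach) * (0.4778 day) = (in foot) 3.867e+07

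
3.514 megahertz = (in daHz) 3.514e+05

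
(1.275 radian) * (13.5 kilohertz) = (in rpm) 1.644e+05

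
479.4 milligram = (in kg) 0.0004794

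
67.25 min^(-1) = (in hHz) 0.01121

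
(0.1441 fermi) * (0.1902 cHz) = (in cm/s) 2.741e-17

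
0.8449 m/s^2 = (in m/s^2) 0.8449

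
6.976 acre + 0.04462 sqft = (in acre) 6.976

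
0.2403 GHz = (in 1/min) 1.442e+10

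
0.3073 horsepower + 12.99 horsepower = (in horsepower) 13.3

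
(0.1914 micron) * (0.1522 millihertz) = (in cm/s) 2.913e-09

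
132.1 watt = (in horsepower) 0.1771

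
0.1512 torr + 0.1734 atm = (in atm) 0.1736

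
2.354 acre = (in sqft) 1.025e+05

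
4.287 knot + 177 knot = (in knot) 181.3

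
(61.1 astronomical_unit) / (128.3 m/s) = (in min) 1.187e+09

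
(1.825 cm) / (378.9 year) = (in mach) 4.486e-15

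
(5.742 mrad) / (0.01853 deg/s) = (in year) 5.63e-07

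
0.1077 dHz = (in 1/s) 0.01077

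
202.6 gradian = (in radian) 3.182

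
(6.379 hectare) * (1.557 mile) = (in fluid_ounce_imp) 5.626e+12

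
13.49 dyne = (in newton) 0.0001349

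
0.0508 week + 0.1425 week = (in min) 1948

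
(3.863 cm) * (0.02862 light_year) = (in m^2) 1.046e+13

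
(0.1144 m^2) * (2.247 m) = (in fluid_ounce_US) 8692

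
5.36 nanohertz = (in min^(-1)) 3.216e-07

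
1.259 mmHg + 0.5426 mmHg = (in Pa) 240.2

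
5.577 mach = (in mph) 4248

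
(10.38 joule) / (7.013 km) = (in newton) 0.00148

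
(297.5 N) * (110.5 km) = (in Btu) 3.116e+04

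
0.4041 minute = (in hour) 0.006735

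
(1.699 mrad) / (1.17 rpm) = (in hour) 3.852e-06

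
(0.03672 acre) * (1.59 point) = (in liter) 83.35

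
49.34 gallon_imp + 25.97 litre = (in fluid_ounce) 8463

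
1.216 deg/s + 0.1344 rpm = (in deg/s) 2.022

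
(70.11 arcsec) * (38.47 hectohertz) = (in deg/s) 74.92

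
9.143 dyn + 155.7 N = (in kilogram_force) 15.88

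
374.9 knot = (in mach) 0.5664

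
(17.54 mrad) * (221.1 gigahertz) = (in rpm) 3.703e+10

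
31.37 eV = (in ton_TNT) 1.201e-27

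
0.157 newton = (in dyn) 1.57e+04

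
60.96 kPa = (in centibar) 60.96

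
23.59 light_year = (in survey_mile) 1.387e+14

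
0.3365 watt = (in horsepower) 0.0004513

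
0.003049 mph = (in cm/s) 0.1363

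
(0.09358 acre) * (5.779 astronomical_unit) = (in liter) 3.274e+17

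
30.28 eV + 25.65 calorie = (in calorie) 25.65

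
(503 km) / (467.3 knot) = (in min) 34.87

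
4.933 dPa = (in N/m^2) 0.4933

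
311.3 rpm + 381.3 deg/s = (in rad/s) 39.25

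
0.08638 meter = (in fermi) 8.638e+13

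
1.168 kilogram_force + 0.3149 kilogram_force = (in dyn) 1.454e+06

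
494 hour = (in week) 2.94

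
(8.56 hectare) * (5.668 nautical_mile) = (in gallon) 2.374e+11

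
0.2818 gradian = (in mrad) 4.427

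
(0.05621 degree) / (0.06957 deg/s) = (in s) 0.808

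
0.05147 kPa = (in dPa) 514.7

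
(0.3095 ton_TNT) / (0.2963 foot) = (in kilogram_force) 1.462e+09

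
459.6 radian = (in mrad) 4.596e+05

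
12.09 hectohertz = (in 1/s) 1209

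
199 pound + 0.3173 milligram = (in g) 9.026e+04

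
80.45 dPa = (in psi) 0.001167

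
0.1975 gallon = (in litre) 0.7476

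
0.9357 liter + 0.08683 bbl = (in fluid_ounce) 498.4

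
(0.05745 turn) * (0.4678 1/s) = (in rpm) 1.613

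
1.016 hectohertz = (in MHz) 0.0001016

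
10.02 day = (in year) 0.02745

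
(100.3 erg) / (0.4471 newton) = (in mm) 0.02243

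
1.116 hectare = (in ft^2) 1.201e+05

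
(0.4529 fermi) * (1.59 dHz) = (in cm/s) 7.201e-15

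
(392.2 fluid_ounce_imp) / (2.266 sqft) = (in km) 5.293e-05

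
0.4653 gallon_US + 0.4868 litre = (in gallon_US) 0.5939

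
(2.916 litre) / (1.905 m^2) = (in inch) 0.06026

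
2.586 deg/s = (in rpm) 0.431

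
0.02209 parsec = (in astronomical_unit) 4556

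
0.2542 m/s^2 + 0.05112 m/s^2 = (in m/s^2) 0.3053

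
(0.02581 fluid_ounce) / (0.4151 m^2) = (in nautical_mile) 9.929e-10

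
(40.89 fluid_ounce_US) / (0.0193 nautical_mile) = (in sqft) 0.0003642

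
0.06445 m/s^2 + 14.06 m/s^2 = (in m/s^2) 14.12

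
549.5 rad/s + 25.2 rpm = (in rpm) 5273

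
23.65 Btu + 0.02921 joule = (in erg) 2.495e+11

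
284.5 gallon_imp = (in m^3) 1.293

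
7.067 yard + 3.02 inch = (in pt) 1.854e+04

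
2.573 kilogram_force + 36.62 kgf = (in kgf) 39.19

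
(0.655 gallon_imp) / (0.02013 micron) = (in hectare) 14.79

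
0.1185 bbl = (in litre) 18.84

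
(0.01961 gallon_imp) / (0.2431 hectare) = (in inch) 1.444e-06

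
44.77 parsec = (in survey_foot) 4.532e+18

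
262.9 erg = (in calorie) 6.283e-06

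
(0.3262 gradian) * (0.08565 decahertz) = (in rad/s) 0.004389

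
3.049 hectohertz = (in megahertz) 0.0003049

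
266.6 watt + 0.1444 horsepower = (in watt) 374.3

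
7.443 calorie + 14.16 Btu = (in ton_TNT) 3.578e-06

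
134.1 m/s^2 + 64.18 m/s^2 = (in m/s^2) 198.3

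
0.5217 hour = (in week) 0.003105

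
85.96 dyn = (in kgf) 8.765e-05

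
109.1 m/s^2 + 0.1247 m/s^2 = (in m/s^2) 109.2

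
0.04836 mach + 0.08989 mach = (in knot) 91.5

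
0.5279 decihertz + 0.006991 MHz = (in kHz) 6.991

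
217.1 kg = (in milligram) 2.171e+08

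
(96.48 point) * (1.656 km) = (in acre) 0.01393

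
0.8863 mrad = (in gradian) 0.05642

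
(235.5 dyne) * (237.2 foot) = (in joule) 0.1703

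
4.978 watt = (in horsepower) 0.006676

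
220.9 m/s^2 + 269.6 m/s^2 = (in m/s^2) 490.5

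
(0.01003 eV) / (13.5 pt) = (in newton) 3.374e-19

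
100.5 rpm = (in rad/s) 10.52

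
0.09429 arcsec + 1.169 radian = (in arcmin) 4019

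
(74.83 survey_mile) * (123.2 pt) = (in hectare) 0.5234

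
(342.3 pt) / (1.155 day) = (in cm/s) 0.000121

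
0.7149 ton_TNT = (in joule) 2.991e+09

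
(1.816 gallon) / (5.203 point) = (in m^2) 3.745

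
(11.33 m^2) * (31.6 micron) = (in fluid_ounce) 12.11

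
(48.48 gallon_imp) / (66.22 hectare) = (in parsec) 1.079e-23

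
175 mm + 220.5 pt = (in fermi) 2.528e+14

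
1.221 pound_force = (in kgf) 0.5538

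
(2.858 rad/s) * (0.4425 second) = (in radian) 1.265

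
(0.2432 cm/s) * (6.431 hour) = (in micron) 5.63e+07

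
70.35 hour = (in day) 2.931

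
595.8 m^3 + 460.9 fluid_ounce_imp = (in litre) 5.958e+05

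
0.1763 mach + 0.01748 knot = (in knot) 116.7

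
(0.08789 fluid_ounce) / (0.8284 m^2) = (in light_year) 3.316e-22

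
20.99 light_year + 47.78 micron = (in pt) 5.629e+20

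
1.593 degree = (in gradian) 1.77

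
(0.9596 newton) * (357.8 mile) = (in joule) 5.526e+05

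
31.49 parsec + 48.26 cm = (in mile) 6.038e+14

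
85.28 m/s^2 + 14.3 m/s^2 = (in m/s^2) 99.58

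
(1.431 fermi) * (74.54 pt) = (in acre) 9.298e-21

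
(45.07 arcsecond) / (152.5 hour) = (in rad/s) 3.98e-10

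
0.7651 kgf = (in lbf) 1.687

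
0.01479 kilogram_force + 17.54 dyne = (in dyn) 1.452e+04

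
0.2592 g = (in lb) 0.0005714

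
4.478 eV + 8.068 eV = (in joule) 2.01e-18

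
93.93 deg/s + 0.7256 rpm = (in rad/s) 1.715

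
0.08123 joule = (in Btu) 7.699e-05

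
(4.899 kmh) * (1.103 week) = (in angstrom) 9.078e+15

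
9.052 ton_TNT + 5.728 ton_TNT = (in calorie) 1.478e+10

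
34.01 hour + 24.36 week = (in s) 1.486e+07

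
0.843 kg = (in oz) 29.74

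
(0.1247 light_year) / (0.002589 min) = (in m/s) 7.595e+15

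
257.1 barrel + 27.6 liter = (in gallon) 1.081e+04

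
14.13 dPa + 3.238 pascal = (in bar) 4.651e-05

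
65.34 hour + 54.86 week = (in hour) 9282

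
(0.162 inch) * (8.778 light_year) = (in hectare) 3.417e+10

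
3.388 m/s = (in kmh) 12.2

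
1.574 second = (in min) 0.02623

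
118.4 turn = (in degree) 4.262e+04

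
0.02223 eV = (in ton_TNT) 8.513e-31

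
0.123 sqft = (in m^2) 0.01143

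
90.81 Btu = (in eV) 5.98e+23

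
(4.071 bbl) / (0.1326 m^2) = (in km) 0.004881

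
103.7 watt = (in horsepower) 0.1391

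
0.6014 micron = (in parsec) 1.949e-23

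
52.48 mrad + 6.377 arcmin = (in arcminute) 186.8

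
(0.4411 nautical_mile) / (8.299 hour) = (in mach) 8.03e-05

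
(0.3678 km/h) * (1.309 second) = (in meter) 0.1337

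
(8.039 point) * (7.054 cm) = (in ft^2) 0.002153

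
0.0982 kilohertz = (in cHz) 9820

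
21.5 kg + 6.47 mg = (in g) 2.15e+04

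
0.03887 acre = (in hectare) 0.01573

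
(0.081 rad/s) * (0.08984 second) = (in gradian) 0.4633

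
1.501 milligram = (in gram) 0.001501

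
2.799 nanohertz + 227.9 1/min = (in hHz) 0.03798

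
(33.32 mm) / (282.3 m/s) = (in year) 3.743e-12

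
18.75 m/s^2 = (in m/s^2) 18.75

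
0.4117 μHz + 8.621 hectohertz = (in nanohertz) 8.621e+11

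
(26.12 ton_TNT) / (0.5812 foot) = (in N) 6.169e+11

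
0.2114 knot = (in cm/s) 10.88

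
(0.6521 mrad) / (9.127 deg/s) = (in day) 4.738e-08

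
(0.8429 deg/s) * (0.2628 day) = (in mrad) 3.34e+05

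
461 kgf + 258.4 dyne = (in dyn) 4.521e+08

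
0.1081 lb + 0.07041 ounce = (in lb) 0.1125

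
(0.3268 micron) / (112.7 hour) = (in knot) 1.566e-12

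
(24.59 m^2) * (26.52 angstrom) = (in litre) 6.521e-05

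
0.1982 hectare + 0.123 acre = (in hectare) 0.248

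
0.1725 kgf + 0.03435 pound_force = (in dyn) 1.844e+05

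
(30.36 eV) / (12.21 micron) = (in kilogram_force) 4.062e-14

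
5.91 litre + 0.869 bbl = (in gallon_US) 38.06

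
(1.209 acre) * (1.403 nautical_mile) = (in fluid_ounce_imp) 4.474e+11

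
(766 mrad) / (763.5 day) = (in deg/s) 6.653e-07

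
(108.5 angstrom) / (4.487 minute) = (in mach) 1.184e-13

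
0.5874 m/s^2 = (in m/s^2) 0.5874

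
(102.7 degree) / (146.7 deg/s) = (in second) 0.7001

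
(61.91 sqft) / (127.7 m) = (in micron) 4.504e+04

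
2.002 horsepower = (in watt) 1493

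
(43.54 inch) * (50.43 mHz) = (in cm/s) 5.577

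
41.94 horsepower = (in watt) 3.127e+04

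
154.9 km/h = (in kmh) 154.9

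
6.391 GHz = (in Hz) 6.391e+09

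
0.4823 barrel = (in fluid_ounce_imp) 2699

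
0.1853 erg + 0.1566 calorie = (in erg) 6.552e+06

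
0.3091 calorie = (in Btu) 0.001226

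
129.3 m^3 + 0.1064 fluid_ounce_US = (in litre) 1.293e+05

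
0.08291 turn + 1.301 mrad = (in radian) 0.5222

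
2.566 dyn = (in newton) 2.566e-05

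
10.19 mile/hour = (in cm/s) 455.5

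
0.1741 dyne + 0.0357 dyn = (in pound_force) 4.716e-07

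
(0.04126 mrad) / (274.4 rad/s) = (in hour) 4.177e-11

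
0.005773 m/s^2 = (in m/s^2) 0.005773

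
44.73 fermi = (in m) 4.473e-14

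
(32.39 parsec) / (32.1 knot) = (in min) 1.009e+15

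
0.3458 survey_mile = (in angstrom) 5.565e+12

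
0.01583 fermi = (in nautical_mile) 8.548e-21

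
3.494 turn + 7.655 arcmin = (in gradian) 1398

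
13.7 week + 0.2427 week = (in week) 13.94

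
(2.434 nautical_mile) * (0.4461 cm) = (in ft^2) 216.5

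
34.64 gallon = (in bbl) 0.8248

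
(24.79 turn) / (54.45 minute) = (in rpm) 0.4553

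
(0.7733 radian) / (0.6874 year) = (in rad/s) 3.567e-08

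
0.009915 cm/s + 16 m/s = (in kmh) 57.6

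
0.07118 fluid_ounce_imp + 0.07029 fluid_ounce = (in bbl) 2.58e-05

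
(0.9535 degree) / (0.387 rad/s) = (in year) 1.364e-09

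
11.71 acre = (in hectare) 4.739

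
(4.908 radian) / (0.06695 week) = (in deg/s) 0.006945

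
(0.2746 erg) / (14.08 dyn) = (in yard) 0.0002133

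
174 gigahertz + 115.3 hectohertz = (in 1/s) 1.74e+11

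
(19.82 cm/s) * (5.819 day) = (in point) 2.825e+08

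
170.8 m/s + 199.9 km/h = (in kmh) 814.8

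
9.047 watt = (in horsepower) 0.01213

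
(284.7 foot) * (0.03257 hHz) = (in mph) 632.2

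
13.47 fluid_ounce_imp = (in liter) 0.3827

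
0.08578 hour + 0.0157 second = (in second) 308.8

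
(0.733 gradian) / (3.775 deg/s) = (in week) 2.889e-07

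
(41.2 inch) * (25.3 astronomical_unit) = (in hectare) 3.961e+08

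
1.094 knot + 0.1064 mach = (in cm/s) 3679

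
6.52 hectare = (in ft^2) 7.018e+05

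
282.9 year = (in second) 8.922e+09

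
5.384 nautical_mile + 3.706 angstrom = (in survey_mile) 6.196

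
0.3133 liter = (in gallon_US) 0.08277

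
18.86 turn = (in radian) 118.5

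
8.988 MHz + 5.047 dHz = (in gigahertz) 0.008988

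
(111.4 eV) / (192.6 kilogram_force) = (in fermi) 9.45e-06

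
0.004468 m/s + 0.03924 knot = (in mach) 7.241e-05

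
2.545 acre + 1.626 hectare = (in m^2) 2.656e+04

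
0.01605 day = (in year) 4.397e-05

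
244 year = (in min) 1.282e+08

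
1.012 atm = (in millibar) 1025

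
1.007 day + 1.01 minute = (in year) 0.002761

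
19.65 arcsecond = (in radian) 9.527e-05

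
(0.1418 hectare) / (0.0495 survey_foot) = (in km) 93.98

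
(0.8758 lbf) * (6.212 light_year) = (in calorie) 5.472e+16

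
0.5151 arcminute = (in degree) 0.008585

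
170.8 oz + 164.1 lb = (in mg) 7.928e+07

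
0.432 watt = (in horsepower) 0.0005793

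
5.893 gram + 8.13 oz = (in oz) 8.338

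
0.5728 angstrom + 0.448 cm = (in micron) 4480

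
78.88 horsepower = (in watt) 5.882e+04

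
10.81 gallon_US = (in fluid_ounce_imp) 1440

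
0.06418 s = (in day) 7.428e-07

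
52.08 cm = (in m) 0.5208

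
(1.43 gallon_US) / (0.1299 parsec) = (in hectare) 1.35e-22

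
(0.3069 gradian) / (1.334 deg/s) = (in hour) 5.751e-05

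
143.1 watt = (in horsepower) 0.1919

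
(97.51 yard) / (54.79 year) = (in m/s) 5.16e-08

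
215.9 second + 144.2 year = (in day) 5.263e+04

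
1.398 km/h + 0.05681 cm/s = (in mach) 0.001142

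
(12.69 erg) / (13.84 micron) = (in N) 0.09169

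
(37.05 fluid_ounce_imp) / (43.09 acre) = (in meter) 6.037e-09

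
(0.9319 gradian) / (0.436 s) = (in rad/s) 0.03357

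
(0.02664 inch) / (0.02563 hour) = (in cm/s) 0.0007334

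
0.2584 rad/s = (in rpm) 2.468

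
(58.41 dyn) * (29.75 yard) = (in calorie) 0.003798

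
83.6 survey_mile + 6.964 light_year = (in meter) 6.588e+16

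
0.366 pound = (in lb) 0.366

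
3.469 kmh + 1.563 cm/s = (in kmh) 3.525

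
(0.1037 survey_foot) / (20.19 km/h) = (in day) 6.523e-08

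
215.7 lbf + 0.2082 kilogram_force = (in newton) 961.5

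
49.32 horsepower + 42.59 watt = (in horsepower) 49.38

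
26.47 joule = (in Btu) 0.02509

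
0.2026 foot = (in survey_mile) 3.837e-05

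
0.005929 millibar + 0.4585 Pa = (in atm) 1.038e-05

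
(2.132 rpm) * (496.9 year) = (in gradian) 2.227e+11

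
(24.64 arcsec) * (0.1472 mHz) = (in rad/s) 1.758e-08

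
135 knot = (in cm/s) 6945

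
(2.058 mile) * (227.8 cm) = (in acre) 1.864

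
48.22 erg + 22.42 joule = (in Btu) 0.02125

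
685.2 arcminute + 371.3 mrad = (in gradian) 36.33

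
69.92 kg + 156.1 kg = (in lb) 498.3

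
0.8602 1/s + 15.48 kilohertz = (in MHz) 0.01548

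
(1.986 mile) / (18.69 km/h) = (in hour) 0.171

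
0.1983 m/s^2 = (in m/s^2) 0.1983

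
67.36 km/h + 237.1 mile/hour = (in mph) 279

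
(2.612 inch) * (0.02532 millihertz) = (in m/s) 1.68e-06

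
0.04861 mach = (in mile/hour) 37.03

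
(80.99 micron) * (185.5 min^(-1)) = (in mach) 7.354e-07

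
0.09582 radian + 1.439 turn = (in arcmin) 3.141e+04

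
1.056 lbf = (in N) 4.697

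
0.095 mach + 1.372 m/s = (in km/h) 121.4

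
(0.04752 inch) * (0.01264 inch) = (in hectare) 3.875e-11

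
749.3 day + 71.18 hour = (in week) 107.5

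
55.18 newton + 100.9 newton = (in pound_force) 35.09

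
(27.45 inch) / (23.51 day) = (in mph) 7.678e-07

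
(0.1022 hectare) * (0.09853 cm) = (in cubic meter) 1.007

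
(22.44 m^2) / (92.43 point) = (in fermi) 6.882e+17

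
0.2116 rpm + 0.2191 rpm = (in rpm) 0.4307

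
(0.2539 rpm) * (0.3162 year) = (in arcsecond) 5.469e+10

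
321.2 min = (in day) 0.2231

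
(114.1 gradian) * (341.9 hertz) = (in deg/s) 3.511e+04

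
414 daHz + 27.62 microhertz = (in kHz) 4.14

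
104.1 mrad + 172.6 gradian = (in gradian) 179.2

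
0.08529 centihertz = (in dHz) 0.008529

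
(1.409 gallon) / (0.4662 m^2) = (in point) 32.43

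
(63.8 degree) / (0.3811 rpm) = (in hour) 0.00775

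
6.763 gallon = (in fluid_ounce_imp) 901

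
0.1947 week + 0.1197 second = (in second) 1.178e+05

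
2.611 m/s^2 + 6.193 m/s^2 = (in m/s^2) 8.804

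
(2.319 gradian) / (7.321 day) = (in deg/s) 3.3e-06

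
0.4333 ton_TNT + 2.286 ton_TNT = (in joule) 1.138e+10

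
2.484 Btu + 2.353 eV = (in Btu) 2.484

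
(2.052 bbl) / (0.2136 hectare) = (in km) 1.527e-07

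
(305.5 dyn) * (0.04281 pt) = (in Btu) 4.373e-11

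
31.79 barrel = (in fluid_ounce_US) 1.709e+05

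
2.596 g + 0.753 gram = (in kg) 0.003349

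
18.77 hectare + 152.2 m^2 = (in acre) 46.42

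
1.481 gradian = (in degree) 1.333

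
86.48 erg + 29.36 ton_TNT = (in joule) 1.228e+11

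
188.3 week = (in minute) 1.898e+06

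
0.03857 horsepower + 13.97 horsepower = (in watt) 1.045e+04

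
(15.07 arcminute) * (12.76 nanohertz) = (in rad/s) 5.594e-11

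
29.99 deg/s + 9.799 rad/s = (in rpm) 98.57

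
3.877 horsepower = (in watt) 2891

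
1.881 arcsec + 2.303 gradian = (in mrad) 36.18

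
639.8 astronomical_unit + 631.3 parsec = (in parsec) 631.3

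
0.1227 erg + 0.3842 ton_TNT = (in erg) 1.607e+16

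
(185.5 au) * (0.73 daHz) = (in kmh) 7.293e+14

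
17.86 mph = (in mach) 0.02345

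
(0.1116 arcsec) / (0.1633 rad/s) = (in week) 5.478e-12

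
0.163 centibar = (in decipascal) 1630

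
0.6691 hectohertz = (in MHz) 6.691e-05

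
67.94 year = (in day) 2.48e+04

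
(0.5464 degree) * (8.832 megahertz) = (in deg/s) 4.826e+06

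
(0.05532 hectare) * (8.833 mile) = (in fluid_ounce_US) 2.659e+11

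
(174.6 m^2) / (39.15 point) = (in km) 12.64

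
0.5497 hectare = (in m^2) 5497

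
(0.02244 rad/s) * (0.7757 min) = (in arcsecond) 2.154e+05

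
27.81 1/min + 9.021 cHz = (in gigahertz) 5.537e-10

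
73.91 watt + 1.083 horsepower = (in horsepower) 1.182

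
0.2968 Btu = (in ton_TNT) 7.484e-08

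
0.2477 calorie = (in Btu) 0.0009823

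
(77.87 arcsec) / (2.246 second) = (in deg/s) 0.009631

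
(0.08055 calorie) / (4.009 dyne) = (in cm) 8.407e+05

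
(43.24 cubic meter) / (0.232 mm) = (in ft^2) 2.006e+06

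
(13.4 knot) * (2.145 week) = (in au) 5.978e-05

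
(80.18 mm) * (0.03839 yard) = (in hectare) 2.815e-07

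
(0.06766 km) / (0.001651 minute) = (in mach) 2.006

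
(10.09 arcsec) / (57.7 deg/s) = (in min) 8.096e-07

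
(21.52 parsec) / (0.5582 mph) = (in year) 8.438e+10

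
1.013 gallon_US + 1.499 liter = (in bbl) 0.03355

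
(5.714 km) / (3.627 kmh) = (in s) 5671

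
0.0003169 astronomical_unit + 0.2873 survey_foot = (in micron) 4.741e+13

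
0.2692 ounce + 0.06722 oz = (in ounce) 0.3364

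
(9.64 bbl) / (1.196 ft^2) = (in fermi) 1.379e+16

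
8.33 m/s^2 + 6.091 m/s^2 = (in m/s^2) 14.42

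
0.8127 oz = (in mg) 2.304e+04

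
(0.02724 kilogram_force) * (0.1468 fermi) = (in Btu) 3.717e-20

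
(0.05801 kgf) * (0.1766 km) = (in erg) 1.005e+09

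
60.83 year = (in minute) 3.197e+07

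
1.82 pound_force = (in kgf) 0.8255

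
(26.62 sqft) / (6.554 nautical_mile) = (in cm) 0.02037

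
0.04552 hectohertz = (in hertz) 4.552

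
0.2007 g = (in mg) 200.7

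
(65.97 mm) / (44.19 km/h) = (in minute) 8.957e-05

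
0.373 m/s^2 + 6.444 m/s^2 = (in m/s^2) 6.817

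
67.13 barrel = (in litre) 1.067e+04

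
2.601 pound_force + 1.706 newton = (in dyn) 1.328e+06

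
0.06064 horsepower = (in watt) 45.22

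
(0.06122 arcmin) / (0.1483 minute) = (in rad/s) 2.001e-06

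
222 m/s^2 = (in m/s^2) 222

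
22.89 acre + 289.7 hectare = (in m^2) 2.99e+06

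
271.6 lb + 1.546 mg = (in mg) 1.232e+08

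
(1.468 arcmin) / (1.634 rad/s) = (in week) 4.321e-10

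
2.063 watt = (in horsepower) 0.002767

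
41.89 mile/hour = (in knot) 36.4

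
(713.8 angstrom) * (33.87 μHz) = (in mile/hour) 5.408e-12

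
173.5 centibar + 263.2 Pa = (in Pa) 1.738e+05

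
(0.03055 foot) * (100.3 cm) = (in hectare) 9.34e-07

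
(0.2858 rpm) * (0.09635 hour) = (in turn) 1.652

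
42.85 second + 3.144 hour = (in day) 0.1315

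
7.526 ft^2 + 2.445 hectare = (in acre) 6.042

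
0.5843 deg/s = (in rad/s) 0.0102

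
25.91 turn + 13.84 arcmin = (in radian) 162.8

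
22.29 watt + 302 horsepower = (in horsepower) 302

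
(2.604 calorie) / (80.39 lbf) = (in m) 0.03047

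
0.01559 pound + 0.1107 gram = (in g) 7.182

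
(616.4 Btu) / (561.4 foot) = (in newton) 3801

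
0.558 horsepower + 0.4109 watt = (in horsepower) 0.5586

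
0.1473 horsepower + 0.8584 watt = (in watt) 110.7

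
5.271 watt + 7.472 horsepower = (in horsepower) 7.479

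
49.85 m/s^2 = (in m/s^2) 49.85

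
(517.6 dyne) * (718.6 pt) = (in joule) 0.001312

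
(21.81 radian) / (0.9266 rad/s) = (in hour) 0.006538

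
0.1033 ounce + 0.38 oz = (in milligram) 1.37e+04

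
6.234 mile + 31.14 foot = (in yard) 1.098e+04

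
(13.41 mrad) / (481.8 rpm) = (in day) 3.076e-09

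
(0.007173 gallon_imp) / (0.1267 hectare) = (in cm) 2.574e-06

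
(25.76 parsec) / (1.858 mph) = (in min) 1.595e+16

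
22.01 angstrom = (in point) 6.239e-06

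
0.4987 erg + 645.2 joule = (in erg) 6.452e+09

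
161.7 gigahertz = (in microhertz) 1.617e+17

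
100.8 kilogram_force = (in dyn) 9.885e+07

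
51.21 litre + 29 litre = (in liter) 80.21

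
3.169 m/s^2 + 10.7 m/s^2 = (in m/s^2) 13.87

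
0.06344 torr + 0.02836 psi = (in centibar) 0.204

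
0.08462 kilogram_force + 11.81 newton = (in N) 12.64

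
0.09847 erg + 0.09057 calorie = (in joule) 0.3789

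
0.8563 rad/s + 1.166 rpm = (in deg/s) 56.06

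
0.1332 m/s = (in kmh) 0.4795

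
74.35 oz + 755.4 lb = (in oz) 1.216e+04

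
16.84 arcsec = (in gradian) 0.005198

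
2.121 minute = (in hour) 0.03535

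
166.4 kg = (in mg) 1.664e+08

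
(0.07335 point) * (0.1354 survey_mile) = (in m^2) 0.005639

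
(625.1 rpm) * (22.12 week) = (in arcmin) 3.011e+12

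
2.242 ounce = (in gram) 63.56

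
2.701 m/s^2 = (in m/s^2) 2.701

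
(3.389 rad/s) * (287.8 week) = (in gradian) 3.755e+10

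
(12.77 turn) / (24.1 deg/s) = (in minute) 3.179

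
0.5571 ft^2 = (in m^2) 0.05176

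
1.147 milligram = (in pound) 2.529e-06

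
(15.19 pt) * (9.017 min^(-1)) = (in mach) 2.365e-06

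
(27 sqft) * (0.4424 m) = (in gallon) 293.2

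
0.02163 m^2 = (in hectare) 2.163e-06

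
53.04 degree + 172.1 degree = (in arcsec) 8.105e+05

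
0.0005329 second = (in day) 6.168e-09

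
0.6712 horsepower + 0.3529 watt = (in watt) 500.9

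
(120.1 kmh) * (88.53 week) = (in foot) 5.86e+09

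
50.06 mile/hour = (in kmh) 80.56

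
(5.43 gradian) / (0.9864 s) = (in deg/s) 4.954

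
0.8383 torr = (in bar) 0.001118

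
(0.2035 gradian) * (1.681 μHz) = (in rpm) 5.131e-08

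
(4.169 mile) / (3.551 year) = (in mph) 0.000134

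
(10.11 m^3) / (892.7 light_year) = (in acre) 2.958e-22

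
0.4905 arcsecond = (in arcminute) 0.008175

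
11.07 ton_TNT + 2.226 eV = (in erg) 4.632e+17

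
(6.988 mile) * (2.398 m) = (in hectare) 2.697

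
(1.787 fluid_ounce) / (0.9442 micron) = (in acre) 0.01383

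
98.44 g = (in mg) 9.844e+04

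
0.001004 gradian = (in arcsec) 3.253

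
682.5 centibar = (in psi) 98.99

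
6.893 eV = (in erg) 1.104e-11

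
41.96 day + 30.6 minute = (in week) 5.997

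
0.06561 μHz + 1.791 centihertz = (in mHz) 17.91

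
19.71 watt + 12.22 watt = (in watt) 31.93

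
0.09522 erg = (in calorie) 2.276e-09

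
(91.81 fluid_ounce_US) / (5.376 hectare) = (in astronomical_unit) 3.376e-19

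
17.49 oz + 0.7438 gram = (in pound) 1.095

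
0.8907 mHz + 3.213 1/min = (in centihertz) 5.444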